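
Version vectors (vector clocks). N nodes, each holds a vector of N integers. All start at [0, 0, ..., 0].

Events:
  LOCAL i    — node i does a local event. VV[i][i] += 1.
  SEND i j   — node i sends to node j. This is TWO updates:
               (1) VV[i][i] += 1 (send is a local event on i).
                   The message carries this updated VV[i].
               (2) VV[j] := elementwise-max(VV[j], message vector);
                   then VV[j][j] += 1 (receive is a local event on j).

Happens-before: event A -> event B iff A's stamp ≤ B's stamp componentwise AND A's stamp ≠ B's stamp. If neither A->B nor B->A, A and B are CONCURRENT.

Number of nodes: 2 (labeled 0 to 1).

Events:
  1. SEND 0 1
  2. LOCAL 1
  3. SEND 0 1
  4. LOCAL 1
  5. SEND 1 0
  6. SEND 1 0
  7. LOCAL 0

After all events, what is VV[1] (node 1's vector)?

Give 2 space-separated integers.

Initial: VV[0]=[0, 0]
Initial: VV[1]=[0, 0]
Event 1: SEND 0->1: VV[0][0]++ -> VV[0]=[1, 0], msg_vec=[1, 0]; VV[1]=max(VV[1],msg_vec) then VV[1][1]++ -> VV[1]=[1, 1]
Event 2: LOCAL 1: VV[1][1]++ -> VV[1]=[1, 2]
Event 3: SEND 0->1: VV[0][0]++ -> VV[0]=[2, 0], msg_vec=[2, 0]; VV[1]=max(VV[1],msg_vec) then VV[1][1]++ -> VV[1]=[2, 3]
Event 4: LOCAL 1: VV[1][1]++ -> VV[1]=[2, 4]
Event 5: SEND 1->0: VV[1][1]++ -> VV[1]=[2, 5], msg_vec=[2, 5]; VV[0]=max(VV[0],msg_vec) then VV[0][0]++ -> VV[0]=[3, 5]
Event 6: SEND 1->0: VV[1][1]++ -> VV[1]=[2, 6], msg_vec=[2, 6]; VV[0]=max(VV[0],msg_vec) then VV[0][0]++ -> VV[0]=[4, 6]
Event 7: LOCAL 0: VV[0][0]++ -> VV[0]=[5, 6]
Final vectors: VV[0]=[5, 6]; VV[1]=[2, 6]

Answer: 2 6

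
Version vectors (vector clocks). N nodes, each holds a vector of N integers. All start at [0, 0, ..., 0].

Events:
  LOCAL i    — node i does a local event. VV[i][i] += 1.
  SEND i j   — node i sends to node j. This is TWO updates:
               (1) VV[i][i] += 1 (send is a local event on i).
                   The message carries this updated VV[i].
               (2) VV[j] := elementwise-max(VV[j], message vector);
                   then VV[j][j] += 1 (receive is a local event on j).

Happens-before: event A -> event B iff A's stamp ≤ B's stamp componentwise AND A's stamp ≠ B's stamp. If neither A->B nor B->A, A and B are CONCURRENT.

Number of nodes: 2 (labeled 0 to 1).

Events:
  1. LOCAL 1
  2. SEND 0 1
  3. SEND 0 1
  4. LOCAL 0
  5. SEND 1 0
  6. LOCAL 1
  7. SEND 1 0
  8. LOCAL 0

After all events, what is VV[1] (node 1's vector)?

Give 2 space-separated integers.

Initial: VV[0]=[0, 0]
Initial: VV[1]=[0, 0]
Event 1: LOCAL 1: VV[1][1]++ -> VV[1]=[0, 1]
Event 2: SEND 0->1: VV[0][0]++ -> VV[0]=[1, 0], msg_vec=[1, 0]; VV[1]=max(VV[1],msg_vec) then VV[1][1]++ -> VV[1]=[1, 2]
Event 3: SEND 0->1: VV[0][0]++ -> VV[0]=[2, 0], msg_vec=[2, 0]; VV[1]=max(VV[1],msg_vec) then VV[1][1]++ -> VV[1]=[2, 3]
Event 4: LOCAL 0: VV[0][0]++ -> VV[0]=[3, 0]
Event 5: SEND 1->0: VV[1][1]++ -> VV[1]=[2, 4], msg_vec=[2, 4]; VV[0]=max(VV[0],msg_vec) then VV[0][0]++ -> VV[0]=[4, 4]
Event 6: LOCAL 1: VV[1][1]++ -> VV[1]=[2, 5]
Event 7: SEND 1->0: VV[1][1]++ -> VV[1]=[2, 6], msg_vec=[2, 6]; VV[0]=max(VV[0],msg_vec) then VV[0][0]++ -> VV[0]=[5, 6]
Event 8: LOCAL 0: VV[0][0]++ -> VV[0]=[6, 6]
Final vectors: VV[0]=[6, 6]; VV[1]=[2, 6]

Answer: 2 6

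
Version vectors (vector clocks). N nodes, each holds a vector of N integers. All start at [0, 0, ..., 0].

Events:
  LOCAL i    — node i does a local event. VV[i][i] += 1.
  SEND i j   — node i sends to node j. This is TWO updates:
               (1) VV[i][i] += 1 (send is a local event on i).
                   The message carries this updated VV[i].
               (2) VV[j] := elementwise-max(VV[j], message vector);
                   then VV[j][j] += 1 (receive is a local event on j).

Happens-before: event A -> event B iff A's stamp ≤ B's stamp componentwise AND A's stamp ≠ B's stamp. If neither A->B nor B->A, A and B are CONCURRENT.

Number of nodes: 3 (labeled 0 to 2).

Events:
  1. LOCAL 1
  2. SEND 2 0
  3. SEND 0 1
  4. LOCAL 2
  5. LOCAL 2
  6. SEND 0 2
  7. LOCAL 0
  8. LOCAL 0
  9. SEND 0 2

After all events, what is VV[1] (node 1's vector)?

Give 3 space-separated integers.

Answer: 2 2 1

Derivation:
Initial: VV[0]=[0, 0, 0]
Initial: VV[1]=[0, 0, 0]
Initial: VV[2]=[0, 0, 0]
Event 1: LOCAL 1: VV[1][1]++ -> VV[1]=[0, 1, 0]
Event 2: SEND 2->0: VV[2][2]++ -> VV[2]=[0, 0, 1], msg_vec=[0, 0, 1]; VV[0]=max(VV[0],msg_vec) then VV[0][0]++ -> VV[0]=[1, 0, 1]
Event 3: SEND 0->1: VV[0][0]++ -> VV[0]=[2, 0, 1], msg_vec=[2, 0, 1]; VV[1]=max(VV[1],msg_vec) then VV[1][1]++ -> VV[1]=[2, 2, 1]
Event 4: LOCAL 2: VV[2][2]++ -> VV[2]=[0, 0, 2]
Event 5: LOCAL 2: VV[2][2]++ -> VV[2]=[0, 0, 3]
Event 6: SEND 0->2: VV[0][0]++ -> VV[0]=[3, 0, 1], msg_vec=[3, 0, 1]; VV[2]=max(VV[2],msg_vec) then VV[2][2]++ -> VV[2]=[3, 0, 4]
Event 7: LOCAL 0: VV[0][0]++ -> VV[0]=[4, 0, 1]
Event 8: LOCAL 0: VV[0][0]++ -> VV[0]=[5, 0, 1]
Event 9: SEND 0->2: VV[0][0]++ -> VV[0]=[6, 0, 1], msg_vec=[6, 0, 1]; VV[2]=max(VV[2],msg_vec) then VV[2][2]++ -> VV[2]=[6, 0, 5]
Final vectors: VV[0]=[6, 0, 1]; VV[1]=[2, 2, 1]; VV[2]=[6, 0, 5]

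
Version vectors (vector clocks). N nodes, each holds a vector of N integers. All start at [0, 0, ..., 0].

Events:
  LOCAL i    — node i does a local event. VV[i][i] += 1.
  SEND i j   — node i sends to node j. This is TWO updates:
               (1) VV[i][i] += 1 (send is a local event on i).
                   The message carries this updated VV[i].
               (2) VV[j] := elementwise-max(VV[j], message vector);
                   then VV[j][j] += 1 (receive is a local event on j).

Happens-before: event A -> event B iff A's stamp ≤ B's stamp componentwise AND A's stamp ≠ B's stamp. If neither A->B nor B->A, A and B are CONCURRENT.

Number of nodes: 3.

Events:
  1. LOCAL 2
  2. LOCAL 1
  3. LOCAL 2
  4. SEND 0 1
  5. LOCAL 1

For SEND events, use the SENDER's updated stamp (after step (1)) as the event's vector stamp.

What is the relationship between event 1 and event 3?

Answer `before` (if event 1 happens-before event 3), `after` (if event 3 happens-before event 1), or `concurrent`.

Answer: before

Derivation:
Initial: VV[0]=[0, 0, 0]
Initial: VV[1]=[0, 0, 0]
Initial: VV[2]=[0, 0, 0]
Event 1: LOCAL 2: VV[2][2]++ -> VV[2]=[0, 0, 1]
Event 2: LOCAL 1: VV[1][1]++ -> VV[1]=[0, 1, 0]
Event 3: LOCAL 2: VV[2][2]++ -> VV[2]=[0, 0, 2]
Event 4: SEND 0->1: VV[0][0]++ -> VV[0]=[1, 0, 0], msg_vec=[1, 0, 0]; VV[1]=max(VV[1],msg_vec) then VV[1][1]++ -> VV[1]=[1, 2, 0]
Event 5: LOCAL 1: VV[1][1]++ -> VV[1]=[1, 3, 0]
Event 1 stamp: [0, 0, 1]
Event 3 stamp: [0, 0, 2]
[0, 0, 1] <= [0, 0, 2]? True
[0, 0, 2] <= [0, 0, 1]? False
Relation: before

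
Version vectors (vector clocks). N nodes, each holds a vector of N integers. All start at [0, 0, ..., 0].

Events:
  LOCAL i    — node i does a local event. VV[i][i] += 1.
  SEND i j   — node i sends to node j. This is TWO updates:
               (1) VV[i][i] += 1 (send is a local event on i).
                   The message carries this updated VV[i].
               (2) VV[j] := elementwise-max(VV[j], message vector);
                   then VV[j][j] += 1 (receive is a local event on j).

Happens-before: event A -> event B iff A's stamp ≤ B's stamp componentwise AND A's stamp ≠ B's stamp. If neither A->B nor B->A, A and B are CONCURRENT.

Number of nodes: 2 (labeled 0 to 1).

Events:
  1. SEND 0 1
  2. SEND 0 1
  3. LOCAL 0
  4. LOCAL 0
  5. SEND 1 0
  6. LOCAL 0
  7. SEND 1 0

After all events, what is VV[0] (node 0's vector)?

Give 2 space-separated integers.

Initial: VV[0]=[0, 0]
Initial: VV[1]=[0, 0]
Event 1: SEND 0->1: VV[0][0]++ -> VV[0]=[1, 0], msg_vec=[1, 0]; VV[1]=max(VV[1],msg_vec) then VV[1][1]++ -> VV[1]=[1, 1]
Event 2: SEND 0->1: VV[0][0]++ -> VV[0]=[2, 0], msg_vec=[2, 0]; VV[1]=max(VV[1],msg_vec) then VV[1][1]++ -> VV[1]=[2, 2]
Event 3: LOCAL 0: VV[0][0]++ -> VV[0]=[3, 0]
Event 4: LOCAL 0: VV[0][0]++ -> VV[0]=[4, 0]
Event 5: SEND 1->0: VV[1][1]++ -> VV[1]=[2, 3], msg_vec=[2, 3]; VV[0]=max(VV[0],msg_vec) then VV[0][0]++ -> VV[0]=[5, 3]
Event 6: LOCAL 0: VV[0][0]++ -> VV[0]=[6, 3]
Event 7: SEND 1->0: VV[1][1]++ -> VV[1]=[2, 4], msg_vec=[2, 4]; VV[0]=max(VV[0],msg_vec) then VV[0][0]++ -> VV[0]=[7, 4]
Final vectors: VV[0]=[7, 4]; VV[1]=[2, 4]

Answer: 7 4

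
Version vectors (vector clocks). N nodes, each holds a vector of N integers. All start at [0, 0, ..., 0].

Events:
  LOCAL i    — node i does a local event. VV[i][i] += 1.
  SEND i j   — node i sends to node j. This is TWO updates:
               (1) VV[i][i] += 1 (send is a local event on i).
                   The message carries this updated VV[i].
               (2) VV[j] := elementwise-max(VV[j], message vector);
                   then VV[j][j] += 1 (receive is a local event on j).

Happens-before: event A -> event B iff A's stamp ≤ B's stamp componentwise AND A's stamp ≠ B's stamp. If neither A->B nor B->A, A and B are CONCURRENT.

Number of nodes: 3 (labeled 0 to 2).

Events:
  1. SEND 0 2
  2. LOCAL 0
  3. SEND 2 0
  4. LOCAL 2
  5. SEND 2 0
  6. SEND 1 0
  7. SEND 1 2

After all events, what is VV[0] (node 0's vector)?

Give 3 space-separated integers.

Initial: VV[0]=[0, 0, 0]
Initial: VV[1]=[0, 0, 0]
Initial: VV[2]=[0, 0, 0]
Event 1: SEND 0->2: VV[0][0]++ -> VV[0]=[1, 0, 0], msg_vec=[1, 0, 0]; VV[2]=max(VV[2],msg_vec) then VV[2][2]++ -> VV[2]=[1, 0, 1]
Event 2: LOCAL 0: VV[0][0]++ -> VV[0]=[2, 0, 0]
Event 3: SEND 2->0: VV[2][2]++ -> VV[2]=[1, 0, 2], msg_vec=[1, 0, 2]; VV[0]=max(VV[0],msg_vec) then VV[0][0]++ -> VV[0]=[3, 0, 2]
Event 4: LOCAL 2: VV[2][2]++ -> VV[2]=[1, 0, 3]
Event 5: SEND 2->0: VV[2][2]++ -> VV[2]=[1, 0, 4], msg_vec=[1, 0, 4]; VV[0]=max(VV[0],msg_vec) then VV[0][0]++ -> VV[0]=[4, 0, 4]
Event 6: SEND 1->0: VV[1][1]++ -> VV[1]=[0, 1, 0], msg_vec=[0, 1, 0]; VV[0]=max(VV[0],msg_vec) then VV[0][0]++ -> VV[0]=[5, 1, 4]
Event 7: SEND 1->2: VV[1][1]++ -> VV[1]=[0, 2, 0], msg_vec=[0, 2, 0]; VV[2]=max(VV[2],msg_vec) then VV[2][2]++ -> VV[2]=[1, 2, 5]
Final vectors: VV[0]=[5, 1, 4]; VV[1]=[0, 2, 0]; VV[2]=[1, 2, 5]

Answer: 5 1 4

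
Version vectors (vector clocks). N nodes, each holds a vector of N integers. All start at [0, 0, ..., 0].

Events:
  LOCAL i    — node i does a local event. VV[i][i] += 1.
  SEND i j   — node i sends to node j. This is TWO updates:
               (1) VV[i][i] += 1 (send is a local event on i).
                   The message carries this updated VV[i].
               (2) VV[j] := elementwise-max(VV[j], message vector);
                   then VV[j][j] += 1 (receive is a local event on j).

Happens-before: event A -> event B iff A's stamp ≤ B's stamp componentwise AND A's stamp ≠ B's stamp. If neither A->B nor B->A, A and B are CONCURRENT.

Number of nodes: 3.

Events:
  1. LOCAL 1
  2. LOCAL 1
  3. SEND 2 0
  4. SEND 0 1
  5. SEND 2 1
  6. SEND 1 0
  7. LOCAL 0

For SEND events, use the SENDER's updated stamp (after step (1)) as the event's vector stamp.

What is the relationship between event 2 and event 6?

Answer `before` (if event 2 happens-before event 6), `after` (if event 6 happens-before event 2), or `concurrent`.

Answer: before

Derivation:
Initial: VV[0]=[0, 0, 0]
Initial: VV[1]=[0, 0, 0]
Initial: VV[2]=[0, 0, 0]
Event 1: LOCAL 1: VV[1][1]++ -> VV[1]=[0, 1, 0]
Event 2: LOCAL 1: VV[1][1]++ -> VV[1]=[0, 2, 0]
Event 3: SEND 2->0: VV[2][2]++ -> VV[2]=[0, 0, 1], msg_vec=[0, 0, 1]; VV[0]=max(VV[0],msg_vec) then VV[0][0]++ -> VV[0]=[1, 0, 1]
Event 4: SEND 0->1: VV[0][0]++ -> VV[0]=[2, 0, 1], msg_vec=[2, 0, 1]; VV[1]=max(VV[1],msg_vec) then VV[1][1]++ -> VV[1]=[2, 3, 1]
Event 5: SEND 2->1: VV[2][2]++ -> VV[2]=[0, 0, 2], msg_vec=[0, 0, 2]; VV[1]=max(VV[1],msg_vec) then VV[1][1]++ -> VV[1]=[2, 4, 2]
Event 6: SEND 1->0: VV[1][1]++ -> VV[1]=[2, 5, 2], msg_vec=[2, 5, 2]; VV[0]=max(VV[0],msg_vec) then VV[0][0]++ -> VV[0]=[3, 5, 2]
Event 7: LOCAL 0: VV[0][0]++ -> VV[0]=[4, 5, 2]
Event 2 stamp: [0, 2, 0]
Event 6 stamp: [2, 5, 2]
[0, 2, 0] <= [2, 5, 2]? True
[2, 5, 2] <= [0, 2, 0]? False
Relation: before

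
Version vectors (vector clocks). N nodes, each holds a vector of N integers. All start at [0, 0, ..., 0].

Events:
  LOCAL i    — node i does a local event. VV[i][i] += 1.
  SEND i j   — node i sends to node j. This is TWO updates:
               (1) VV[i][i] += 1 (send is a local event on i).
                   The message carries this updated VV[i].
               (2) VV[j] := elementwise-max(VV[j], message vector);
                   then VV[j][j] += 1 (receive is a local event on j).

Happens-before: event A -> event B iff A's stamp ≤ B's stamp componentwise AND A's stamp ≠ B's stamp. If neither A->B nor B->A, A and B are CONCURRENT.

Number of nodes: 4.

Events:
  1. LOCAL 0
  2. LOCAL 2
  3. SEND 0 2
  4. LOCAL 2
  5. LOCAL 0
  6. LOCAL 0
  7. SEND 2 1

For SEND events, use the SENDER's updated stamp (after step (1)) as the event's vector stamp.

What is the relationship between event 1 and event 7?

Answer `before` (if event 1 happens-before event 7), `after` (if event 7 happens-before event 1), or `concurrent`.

Initial: VV[0]=[0, 0, 0, 0]
Initial: VV[1]=[0, 0, 0, 0]
Initial: VV[2]=[0, 0, 0, 0]
Initial: VV[3]=[0, 0, 0, 0]
Event 1: LOCAL 0: VV[0][0]++ -> VV[0]=[1, 0, 0, 0]
Event 2: LOCAL 2: VV[2][2]++ -> VV[2]=[0, 0, 1, 0]
Event 3: SEND 0->2: VV[0][0]++ -> VV[0]=[2, 0, 0, 0], msg_vec=[2, 0, 0, 0]; VV[2]=max(VV[2],msg_vec) then VV[2][2]++ -> VV[2]=[2, 0, 2, 0]
Event 4: LOCAL 2: VV[2][2]++ -> VV[2]=[2, 0, 3, 0]
Event 5: LOCAL 0: VV[0][0]++ -> VV[0]=[3, 0, 0, 0]
Event 6: LOCAL 0: VV[0][0]++ -> VV[0]=[4, 0, 0, 0]
Event 7: SEND 2->1: VV[2][2]++ -> VV[2]=[2, 0, 4, 0], msg_vec=[2, 0, 4, 0]; VV[1]=max(VV[1],msg_vec) then VV[1][1]++ -> VV[1]=[2, 1, 4, 0]
Event 1 stamp: [1, 0, 0, 0]
Event 7 stamp: [2, 0, 4, 0]
[1, 0, 0, 0] <= [2, 0, 4, 0]? True
[2, 0, 4, 0] <= [1, 0, 0, 0]? False
Relation: before

Answer: before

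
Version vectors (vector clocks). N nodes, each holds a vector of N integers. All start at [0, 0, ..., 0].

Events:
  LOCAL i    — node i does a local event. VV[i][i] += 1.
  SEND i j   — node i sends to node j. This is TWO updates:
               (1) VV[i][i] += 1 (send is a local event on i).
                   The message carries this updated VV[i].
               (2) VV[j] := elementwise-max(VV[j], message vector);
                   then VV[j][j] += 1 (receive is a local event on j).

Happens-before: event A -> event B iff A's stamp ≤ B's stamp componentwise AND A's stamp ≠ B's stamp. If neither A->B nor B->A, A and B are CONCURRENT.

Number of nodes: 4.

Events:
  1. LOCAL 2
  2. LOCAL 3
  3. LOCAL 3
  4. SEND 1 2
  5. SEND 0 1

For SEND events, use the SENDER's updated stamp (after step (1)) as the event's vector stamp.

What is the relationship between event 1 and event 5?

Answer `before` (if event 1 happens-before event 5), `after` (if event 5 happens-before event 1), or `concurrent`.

Answer: concurrent

Derivation:
Initial: VV[0]=[0, 0, 0, 0]
Initial: VV[1]=[0, 0, 0, 0]
Initial: VV[2]=[0, 0, 0, 0]
Initial: VV[3]=[0, 0, 0, 0]
Event 1: LOCAL 2: VV[2][2]++ -> VV[2]=[0, 0, 1, 0]
Event 2: LOCAL 3: VV[3][3]++ -> VV[3]=[0, 0, 0, 1]
Event 3: LOCAL 3: VV[3][3]++ -> VV[3]=[0, 0, 0, 2]
Event 4: SEND 1->2: VV[1][1]++ -> VV[1]=[0, 1, 0, 0], msg_vec=[0, 1, 0, 0]; VV[2]=max(VV[2],msg_vec) then VV[2][2]++ -> VV[2]=[0, 1, 2, 0]
Event 5: SEND 0->1: VV[0][0]++ -> VV[0]=[1, 0, 0, 0], msg_vec=[1, 0, 0, 0]; VV[1]=max(VV[1],msg_vec) then VV[1][1]++ -> VV[1]=[1, 2, 0, 0]
Event 1 stamp: [0, 0, 1, 0]
Event 5 stamp: [1, 0, 0, 0]
[0, 0, 1, 0] <= [1, 0, 0, 0]? False
[1, 0, 0, 0] <= [0, 0, 1, 0]? False
Relation: concurrent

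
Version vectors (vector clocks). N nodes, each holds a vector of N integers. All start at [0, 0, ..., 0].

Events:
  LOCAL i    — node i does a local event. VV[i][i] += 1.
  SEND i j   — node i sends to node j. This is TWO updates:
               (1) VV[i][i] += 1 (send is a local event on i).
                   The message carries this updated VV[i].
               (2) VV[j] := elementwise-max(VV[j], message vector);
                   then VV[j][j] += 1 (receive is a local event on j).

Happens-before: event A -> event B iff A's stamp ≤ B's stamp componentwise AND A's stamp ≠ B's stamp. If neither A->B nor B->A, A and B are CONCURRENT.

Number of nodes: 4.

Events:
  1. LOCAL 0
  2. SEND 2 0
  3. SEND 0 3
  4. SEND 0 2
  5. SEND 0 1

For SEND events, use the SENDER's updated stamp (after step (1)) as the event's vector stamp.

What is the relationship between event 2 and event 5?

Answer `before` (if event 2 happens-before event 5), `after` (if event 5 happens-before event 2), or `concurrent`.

Initial: VV[0]=[0, 0, 0, 0]
Initial: VV[1]=[0, 0, 0, 0]
Initial: VV[2]=[0, 0, 0, 0]
Initial: VV[3]=[0, 0, 0, 0]
Event 1: LOCAL 0: VV[0][0]++ -> VV[0]=[1, 0, 0, 0]
Event 2: SEND 2->0: VV[2][2]++ -> VV[2]=[0, 0, 1, 0], msg_vec=[0, 0, 1, 0]; VV[0]=max(VV[0],msg_vec) then VV[0][0]++ -> VV[0]=[2, 0, 1, 0]
Event 3: SEND 0->3: VV[0][0]++ -> VV[0]=[3, 0, 1, 0], msg_vec=[3, 0, 1, 0]; VV[3]=max(VV[3],msg_vec) then VV[3][3]++ -> VV[3]=[3, 0, 1, 1]
Event 4: SEND 0->2: VV[0][0]++ -> VV[0]=[4, 0, 1, 0], msg_vec=[4, 0, 1, 0]; VV[2]=max(VV[2],msg_vec) then VV[2][2]++ -> VV[2]=[4, 0, 2, 0]
Event 5: SEND 0->1: VV[0][0]++ -> VV[0]=[5, 0, 1, 0], msg_vec=[5, 0, 1, 0]; VV[1]=max(VV[1],msg_vec) then VV[1][1]++ -> VV[1]=[5, 1, 1, 0]
Event 2 stamp: [0, 0, 1, 0]
Event 5 stamp: [5, 0, 1, 0]
[0, 0, 1, 0] <= [5, 0, 1, 0]? True
[5, 0, 1, 0] <= [0, 0, 1, 0]? False
Relation: before

Answer: before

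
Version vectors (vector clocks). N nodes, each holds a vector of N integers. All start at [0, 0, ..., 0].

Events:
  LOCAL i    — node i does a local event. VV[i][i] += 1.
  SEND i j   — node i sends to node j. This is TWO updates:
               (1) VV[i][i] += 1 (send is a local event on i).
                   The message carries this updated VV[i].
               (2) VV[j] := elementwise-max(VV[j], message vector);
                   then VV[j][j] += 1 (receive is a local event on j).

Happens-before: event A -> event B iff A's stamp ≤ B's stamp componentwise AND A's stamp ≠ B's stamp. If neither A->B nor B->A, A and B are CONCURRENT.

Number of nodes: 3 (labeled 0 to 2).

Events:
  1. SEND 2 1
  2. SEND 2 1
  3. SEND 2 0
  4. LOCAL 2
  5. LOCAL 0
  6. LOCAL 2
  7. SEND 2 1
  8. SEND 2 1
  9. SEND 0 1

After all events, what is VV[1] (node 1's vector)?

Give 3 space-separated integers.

Initial: VV[0]=[0, 0, 0]
Initial: VV[1]=[0, 0, 0]
Initial: VV[2]=[0, 0, 0]
Event 1: SEND 2->1: VV[2][2]++ -> VV[2]=[0, 0, 1], msg_vec=[0, 0, 1]; VV[1]=max(VV[1],msg_vec) then VV[1][1]++ -> VV[1]=[0, 1, 1]
Event 2: SEND 2->1: VV[2][2]++ -> VV[2]=[0, 0, 2], msg_vec=[0, 0, 2]; VV[1]=max(VV[1],msg_vec) then VV[1][1]++ -> VV[1]=[0, 2, 2]
Event 3: SEND 2->0: VV[2][2]++ -> VV[2]=[0, 0, 3], msg_vec=[0, 0, 3]; VV[0]=max(VV[0],msg_vec) then VV[0][0]++ -> VV[0]=[1, 0, 3]
Event 4: LOCAL 2: VV[2][2]++ -> VV[2]=[0, 0, 4]
Event 5: LOCAL 0: VV[0][0]++ -> VV[0]=[2, 0, 3]
Event 6: LOCAL 2: VV[2][2]++ -> VV[2]=[0, 0, 5]
Event 7: SEND 2->1: VV[2][2]++ -> VV[2]=[0, 0, 6], msg_vec=[0, 0, 6]; VV[1]=max(VV[1],msg_vec) then VV[1][1]++ -> VV[1]=[0, 3, 6]
Event 8: SEND 2->1: VV[2][2]++ -> VV[2]=[0, 0, 7], msg_vec=[0, 0, 7]; VV[1]=max(VV[1],msg_vec) then VV[1][1]++ -> VV[1]=[0, 4, 7]
Event 9: SEND 0->1: VV[0][0]++ -> VV[0]=[3, 0, 3], msg_vec=[3, 0, 3]; VV[1]=max(VV[1],msg_vec) then VV[1][1]++ -> VV[1]=[3, 5, 7]
Final vectors: VV[0]=[3, 0, 3]; VV[1]=[3, 5, 7]; VV[2]=[0, 0, 7]

Answer: 3 5 7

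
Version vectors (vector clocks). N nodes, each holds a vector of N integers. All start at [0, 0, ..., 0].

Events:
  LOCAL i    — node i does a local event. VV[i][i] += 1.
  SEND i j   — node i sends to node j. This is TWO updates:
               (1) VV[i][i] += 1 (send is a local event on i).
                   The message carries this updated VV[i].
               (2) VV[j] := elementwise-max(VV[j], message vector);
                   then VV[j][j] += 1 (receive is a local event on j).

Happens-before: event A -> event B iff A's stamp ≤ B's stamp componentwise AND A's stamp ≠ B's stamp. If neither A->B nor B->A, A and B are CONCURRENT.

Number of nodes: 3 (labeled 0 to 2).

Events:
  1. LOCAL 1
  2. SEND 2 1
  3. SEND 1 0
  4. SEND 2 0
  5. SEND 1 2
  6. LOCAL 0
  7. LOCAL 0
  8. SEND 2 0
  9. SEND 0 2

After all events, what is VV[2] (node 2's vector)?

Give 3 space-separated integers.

Initial: VV[0]=[0, 0, 0]
Initial: VV[1]=[0, 0, 0]
Initial: VV[2]=[0, 0, 0]
Event 1: LOCAL 1: VV[1][1]++ -> VV[1]=[0, 1, 0]
Event 2: SEND 2->1: VV[2][2]++ -> VV[2]=[0, 0, 1], msg_vec=[0, 0, 1]; VV[1]=max(VV[1],msg_vec) then VV[1][1]++ -> VV[1]=[0, 2, 1]
Event 3: SEND 1->0: VV[1][1]++ -> VV[1]=[0, 3, 1], msg_vec=[0, 3, 1]; VV[0]=max(VV[0],msg_vec) then VV[0][0]++ -> VV[0]=[1, 3, 1]
Event 4: SEND 2->0: VV[2][2]++ -> VV[2]=[0, 0, 2], msg_vec=[0, 0, 2]; VV[0]=max(VV[0],msg_vec) then VV[0][0]++ -> VV[0]=[2, 3, 2]
Event 5: SEND 1->2: VV[1][1]++ -> VV[1]=[0, 4, 1], msg_vec=[0, 4, 1]; VV[2]=max(VV[2],msg_vec) then VV[2][2]++ -> VV[2]=[0, 4, 3]
Event 6: LOCAL 0: VV[0][0]++ -> VV[0]=[3, 3, 2]
Event 7: LOCAL 0: VV[0][0]++ -> VV[0]=[4, 3, 2]
Event 8: SEND 2->0: VV[2][2]++ -> VV[2]=[0, 4, 4], msg_vec=[0, 4, 4]; VV[0]=max(VV[0],msg_vec) then VV[0][0]++ -> VV[0]=[5, 4, 4]
Event 9: SEND 0->2: VV[0][0]++ -> VV[0]=[6, 4, 4], msg_vec=[6, 4, 4]; VV[2]=max(VV[2],msg_vec) then VV[2][2]++ -> VV[2]=[6, 4, 5]
Final vectors: VV[0]=[6, 4, 4]; VV[1]=[0, 4, 1]; VV[2]=[6, 4, 5]

Answer: 6 4 5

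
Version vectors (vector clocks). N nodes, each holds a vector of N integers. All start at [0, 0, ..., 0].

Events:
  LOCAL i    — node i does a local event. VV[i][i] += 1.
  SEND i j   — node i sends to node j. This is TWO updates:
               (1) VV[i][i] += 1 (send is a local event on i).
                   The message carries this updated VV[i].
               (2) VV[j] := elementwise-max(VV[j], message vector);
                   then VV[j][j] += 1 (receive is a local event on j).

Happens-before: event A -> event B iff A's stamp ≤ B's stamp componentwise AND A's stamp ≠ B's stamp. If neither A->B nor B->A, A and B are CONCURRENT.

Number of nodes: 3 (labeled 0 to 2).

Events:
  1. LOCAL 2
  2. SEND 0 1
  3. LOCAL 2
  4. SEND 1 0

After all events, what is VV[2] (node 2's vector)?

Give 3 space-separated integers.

Initial: VV[0]=[0, 0, 0]
Initial: VV[1]=[0, 0, 0]
Initial: VV[2]=[0, 0, 0]
Event 1: LOCAL 2: VV[2][2]++ -> VV[2]=[0, 0, 1]
Event 2: SEND 0->1: VV[0][0]++ -> VV[0]=[1, 0, 0], msg_vec=[1, 0, 0]; VV[1]=max(VV[1],msg_vec) then VV[1][1]++ -> VV[1]=[1, 1, 0]
Event 3: LOCAL 2: VV[2][2]++ -> VV[2]=[0, 0, 2]
Event 4: SEND 1->0: VV[1][1]++ -> VV[1]=[1, 2, 0], msg_vec=[1, 2, 0]; VV[0]=max(VV[0],msg_vec) then VV[0][0]++ -> VV[0]=[2, 2, 0]
Final vectors: VV[0]=[2, 2, 0]; VV[1]=[1, 2, 0]; VV[2]=[0, 0, 2]

Answer: 0 0 2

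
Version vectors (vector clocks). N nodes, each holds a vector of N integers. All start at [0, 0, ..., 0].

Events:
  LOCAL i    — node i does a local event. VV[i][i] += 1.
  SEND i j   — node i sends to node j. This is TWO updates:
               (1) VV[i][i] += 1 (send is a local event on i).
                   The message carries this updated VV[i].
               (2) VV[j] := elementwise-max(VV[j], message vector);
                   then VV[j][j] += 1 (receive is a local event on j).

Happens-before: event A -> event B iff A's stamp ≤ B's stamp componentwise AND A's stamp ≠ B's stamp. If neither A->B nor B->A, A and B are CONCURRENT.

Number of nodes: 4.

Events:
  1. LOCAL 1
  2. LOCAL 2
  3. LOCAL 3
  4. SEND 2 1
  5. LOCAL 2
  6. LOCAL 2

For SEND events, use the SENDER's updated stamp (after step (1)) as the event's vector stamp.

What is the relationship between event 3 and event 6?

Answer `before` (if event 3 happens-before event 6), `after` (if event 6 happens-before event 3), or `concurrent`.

Initial: VV[0]=[0, 0, 0, 0]
Initial: VV[1]=[0, 0, 0, 0]
Initial: VV[2]=[0, 0, 0, 0]
Initial: VV[3]=[0, 0, 0, 0]
Event 1: LOCAL 1: VV[1][1]++ -> VV[1]=[0, 1, 0, 0]
Event 2: LOCAL 2: VV[2][2]++ -> VV[2]=[0, 0, 1, 0]
Event 3: LOCAL 3: VV[3][3]++ -> VV[3]=[0, 0, 0, 1]
Event 4: SEND 2->1: VV[2][2]++ -> VV[2]=[0, 0, 2, 0], msg_vec=[0, 0, 2, 0]; VV[1]=max(VV[1],msg_vec) then VV[1][1]++ -> VV[1]=[0, 2, 2, 0]
Event 5: LOCAL 2: VV[2][2]++ -> VV[2]=[0, 0, 3, 0]
Event 6: LOCAL 2: VV[2][2]++ -> VV[2]=[0, 0, 4, 0]
Event 3 stamp: [0, 0, 0, 1]
Event 6 stamp: [0, 0, 4, 0]
[0, 0, 0, 1] <= [0, 0, 4, 0]? False
[0, 0, 4, 0] <= [0, 0, 0, 1]? False
Relation: concurrent

Answer: concurrent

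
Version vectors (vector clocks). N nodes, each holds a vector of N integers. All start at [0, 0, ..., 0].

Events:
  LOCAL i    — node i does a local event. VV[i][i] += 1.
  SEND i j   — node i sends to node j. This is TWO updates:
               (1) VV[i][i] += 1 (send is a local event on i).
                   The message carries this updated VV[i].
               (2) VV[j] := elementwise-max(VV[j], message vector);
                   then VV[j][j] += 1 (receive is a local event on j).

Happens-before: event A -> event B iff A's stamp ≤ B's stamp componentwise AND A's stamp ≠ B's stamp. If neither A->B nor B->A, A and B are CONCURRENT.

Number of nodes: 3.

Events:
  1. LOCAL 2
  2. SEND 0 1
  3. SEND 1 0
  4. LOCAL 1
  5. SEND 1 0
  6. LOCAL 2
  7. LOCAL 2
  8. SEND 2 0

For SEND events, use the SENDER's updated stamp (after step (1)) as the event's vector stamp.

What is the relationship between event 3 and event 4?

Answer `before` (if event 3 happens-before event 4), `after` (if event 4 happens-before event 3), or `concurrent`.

Initial: VV[0]=[0, 0, 0]
Initial: VV[1]=[0, 0, 0]
Initial: VV[2]=[0, 0, 0]
Event 1: LOCAL 2: VV[2][2]++ -> VV[2]=[0, 0, 1]
Event 2: SEND 0->1: VV[0][0]++ -> VV[0]=[1, 0, 0], msg_vec=[1, 0, 0]; VV[1]=max(VV[1],msg_vec) then VV[1][1]++ -> VV[1]=[1, 1, 0]
Event 3: SEND 1->0: VV[1][1]++ -> VV[1]=[1, 2, 0], msg_vec=[1, 2, 0]; VV[0]=max(VV[0],msg_vec) then VV[0][0]++ -> VV[0]=[2, 2, 0]
Event 4: LOCAL 1: VV[1][1]++ -> VV[1]=[1, 3, 0]
Event 5: SEND 1->0: VV[1][1]++ -> VV[1]=[1, 4, 0], msg_vec=[1, 4, 0]; VV[0]=max(VV[0],msg_vec) then VV[0][0]++ -> VV[0]=[3, 4, 0]
Event 6: LOCAL 2: VV[2][2]++ -> VV[2]=[0, 0, 2]
Event 7: LOCAL 2: VV[2][2]++ -> VV[2]=[0, 0, 3]
Event 8: SEND 2->0: VV[2][2]++ -> VV[2]=[0, 0, 4], msg_vec=[0, 0, 4]; VV[0]=max(VV[0],msg_vec) then VV[0][0]++ -> VV[0]=[4, 4, 4]
Event 3 stamp: [1, 2, 0]
Event 4 stamp: [1, 3, 0]
[1, 2, 0] <= [1, 3, 0]? True
[1, 3, 0] <= [1, 2, 0]? False
Relation: before

Answer: before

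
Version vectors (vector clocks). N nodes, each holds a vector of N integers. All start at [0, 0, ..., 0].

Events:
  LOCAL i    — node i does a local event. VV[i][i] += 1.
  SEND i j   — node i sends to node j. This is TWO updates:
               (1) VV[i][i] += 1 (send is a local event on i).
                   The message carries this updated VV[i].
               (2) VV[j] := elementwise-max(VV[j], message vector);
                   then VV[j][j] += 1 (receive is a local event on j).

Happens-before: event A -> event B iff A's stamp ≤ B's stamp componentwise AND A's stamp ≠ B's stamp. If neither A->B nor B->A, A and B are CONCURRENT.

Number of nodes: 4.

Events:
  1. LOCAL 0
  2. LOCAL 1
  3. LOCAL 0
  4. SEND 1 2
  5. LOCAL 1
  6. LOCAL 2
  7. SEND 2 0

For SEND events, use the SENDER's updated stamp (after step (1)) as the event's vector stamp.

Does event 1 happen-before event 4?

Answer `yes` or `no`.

Answer: no

Derivation:
Initial: VV[0]=[0, 0, 0, 0]
Initial: VV[1]=[0, 0, 0, 0]
Initial: VV[2]=[0, 0, 0, 0]
Initial: VV[3]=[0, 0, 0, 0]
Event 1: LOCAL 0: VV[0][0]++ -> VV[0]=[1, 0, 0, 0]
Event 2: LOCAL 1: VV[1][1]++ -> VV[1]=[0, 1, 0, 0]
Event 3: LOCAL 0: VV[0][0]++ -> VV[0]=[2, 0, 0, 0]
Event 4: SEND 1->2: VV[1][1]++ -> VV[1]=[0, 2, 0, 0], msg_vec=[0, 2, 0, 0]; VV[2]=max(VV[2],msg_vec) then VV[2][2]++ -> VV[2]=[0, 2, 1, 0]
Event 5: LOCAL 1: VV[1][1]++ -> VV[1]=[0, 3, 0, 0]
Event 6: LOCAL 2: VV[2][2]++ -> VV[2]=[0, 2, 2, 0]
Event 7: SEND 2->0: VV[2][2]++ -> VV[2]=[0, 2, 3, 0], msg_vec=[0, 2, 3, 0]; VV[0]=max(VV[0],msg_vec) then VV[0][0]++ -> VV[0]=[3, 2, 3, 0]
Event 1 stamp: [1, 0, 0, 0]
Event 4 stamp: [0, 2, 0, 0]
[1, 0, 0, 0] <= [0, 2, 0, 0]? False. Equal? False. Happens-before: False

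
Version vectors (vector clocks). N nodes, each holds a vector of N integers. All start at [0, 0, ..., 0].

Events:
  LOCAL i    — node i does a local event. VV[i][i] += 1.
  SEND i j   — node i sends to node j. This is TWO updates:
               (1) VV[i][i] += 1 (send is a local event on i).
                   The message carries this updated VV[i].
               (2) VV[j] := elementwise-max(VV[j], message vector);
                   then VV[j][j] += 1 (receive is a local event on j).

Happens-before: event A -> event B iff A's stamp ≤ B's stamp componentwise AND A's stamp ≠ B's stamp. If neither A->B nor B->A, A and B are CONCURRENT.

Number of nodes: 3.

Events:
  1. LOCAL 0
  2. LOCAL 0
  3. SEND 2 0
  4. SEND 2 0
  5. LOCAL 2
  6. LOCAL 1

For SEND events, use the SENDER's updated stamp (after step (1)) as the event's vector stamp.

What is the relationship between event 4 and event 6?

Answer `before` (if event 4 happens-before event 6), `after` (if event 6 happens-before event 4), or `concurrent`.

Answer: concurrent

Derivation:
Initial: VV[0]=[0, 0, 0]
Initial: VV[1]=[0, 0, 0]
Initial: VV[2]=[0, 0, 0]
Event 1: LOCAL 0: VV[0][0]++ -> VV[0]=[1, 0, 0]
Event 2: LOCAL 0: VV[0][0]++ -> VV[0]=[2, 0, 0]
Event 3: SEND 2->0: VV[2][2]++ -> VV[2]=[0, 0, 1], msg_vec=[0, 0, 1]; VV[0]=max(VV[0],msg_vec) then VV[0][0]++ -> VV[0]=[3, 0, 1]
Event 4: SEND 2->0: VV[2][2]++ -> VV[2]=[0, 0, 2], msg_vec=[0, 0, 2]; VV[0]=max(VV[0],msg_vec) then VV[0][0]++ -> VV[0]=[4, 0, 2]
Event 5: LOCAL 2: VV[2][2]++ -> VV[2]=[0, 0, 3]
Event 6: LOCAL 1: VV[1][1]++ -> VV[1]=[0, 1, 0]
Event 4 stamp: [0, 0, 2]
Event 6 stamp: [0, 1, 0]
[0, 0, 2] <= [0, 1, 0]? False
[0, 1, 0] <= [0, 0, 2]? False
Relation: concurrent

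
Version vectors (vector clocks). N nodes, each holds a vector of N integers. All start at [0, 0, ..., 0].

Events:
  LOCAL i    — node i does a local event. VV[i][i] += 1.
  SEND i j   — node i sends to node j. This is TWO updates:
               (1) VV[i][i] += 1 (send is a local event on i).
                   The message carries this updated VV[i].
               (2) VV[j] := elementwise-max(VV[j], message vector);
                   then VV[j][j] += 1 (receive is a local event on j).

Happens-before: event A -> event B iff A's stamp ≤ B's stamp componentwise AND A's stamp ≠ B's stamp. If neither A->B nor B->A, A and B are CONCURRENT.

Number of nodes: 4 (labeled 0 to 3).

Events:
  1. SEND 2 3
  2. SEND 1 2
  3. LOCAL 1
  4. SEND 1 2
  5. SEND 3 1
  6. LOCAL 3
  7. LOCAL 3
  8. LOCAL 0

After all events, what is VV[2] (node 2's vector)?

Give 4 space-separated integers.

Answer: 0 3 3 0

Derivation:
Initial: VV[0]=[0, 0, 0, 0]
Initial: VV[1]=[0, 0, 0, 0]
Initial: VV[2]=[0, 0, 0, 0]
Initial: VV[3]=[0, 0, 0, 0]
Event 1: SEND 2->3: VV[2][2]++ -> VV[2]=[0, 0, 1, 0], msg_vec=[0, 0, 1, 0]; VV[3]=max(VV[3],msg_vec) then VV[3][3]++ -> VV[3]=[0, 0, 1, 1]
Event 2: SEND 1->2: VV[1][1]++ -> VV[1]=[0, 1, 0, 0], msg_vec=[0, 1, 0, 0]; VV[2]=max(VV[2],msg_vec) then VV[2][2]++ -> VV[2]=[0, 1, 2, 0]
Event 3: LOCAL 1: VV[1][1]++ -> VV[1]=[0, 2, 0, 0]
Event 4: SEND 1->2: VV[1][1]++ -> VV[1]=[0, 3, 0, 0], msg_vec=[0, 3, 0, 0]; VV[2]=max(VV[2],msg_vec) then VV[2][2]++ -> VV[2]=[0, 3, 3, 0]
Event 5: SEND 3->1: VV[3][3]++ -> VV[3]=[0, 0, 1, 2], msg_vec=[0, 0, 1, 2]; VV[1]=max(VV[1],msg_vec) then VV[1][1]++ -> VV[1]=[0, 4, 1, 2]
Event 6: LOCAL 3: VV[3][3]++ -> VV[3]=[0, 0, 1, 3]
Event 7: LOCAL 3: VV[3][3]++ -> VV[3]=[0, 0, 1, 4]
Event 8: LOCAL 0: VV[0][0]++ -> VV[0]=[1, 0, 0, 0]
Final vectors: VV[0]=[1, 0, 0, 0]; VV[1]=[0, 4, 1, 2]; VV[2]=[0, 3, 3, 0]; VV[3]=[0, 0, 1, 4]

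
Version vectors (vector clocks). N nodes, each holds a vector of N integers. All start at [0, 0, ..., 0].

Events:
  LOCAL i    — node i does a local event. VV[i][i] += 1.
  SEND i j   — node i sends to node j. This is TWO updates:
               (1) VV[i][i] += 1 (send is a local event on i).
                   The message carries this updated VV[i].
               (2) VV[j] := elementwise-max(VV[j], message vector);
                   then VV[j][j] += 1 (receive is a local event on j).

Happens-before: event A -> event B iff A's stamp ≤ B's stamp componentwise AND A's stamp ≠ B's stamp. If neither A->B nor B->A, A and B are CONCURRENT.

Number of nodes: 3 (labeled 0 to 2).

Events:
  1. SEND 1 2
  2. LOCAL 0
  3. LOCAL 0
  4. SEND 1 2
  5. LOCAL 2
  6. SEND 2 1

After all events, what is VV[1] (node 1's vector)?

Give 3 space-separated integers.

Initial: VV[0]=[0, 0, 0]
Initial: VV[1]=[0, 0, 0]
Initial: VV[2]=[0, 0, 0]
Event 1: SEND 1->2: VV[1][1]++ -> VV[1]=[0, 1, 0], msg_vec=[0, 1, 0]; VV[2]=max(VV[2],msg_vec) then VV[2][2]++ -> VV[2]=[0, 1, 1]
Event 2: LOCAL 0: VV[0][0]++ -> VV[0]=[1, 0, 0]
Event 3: LOCAL 0: VV[0][0]++ -> VV[0]=[2, 0, 0]
Event 4: SEND 1->2: VV[1][1]++ -> VV[1]=[0, 2, 0], msg_vec=[0, 2, 0]; VV[2]=max(VV[2],msg_vec) then VV[2][2]++ -> VV[2]=[0, 2, 2]
Event 5: LOCAL 2: VV[2][2]++ -> VV[2]=[0, 2, 3]
Event 6: SEND 2->1: VV[2][2]++ -> VV[2]=[0, 2, 4], msg_vec=[0, 2, 4]; VV[1]=max(VV[1],msg_vec) then VV[1][1]++ -> VV[1]=[0, 3, 4]
Final vectors: VV[0]=[2, 0, 0]; VV[1]=[0, 3, 4]; VV[2]=[0, 2, 4]

Answer: 0 3 4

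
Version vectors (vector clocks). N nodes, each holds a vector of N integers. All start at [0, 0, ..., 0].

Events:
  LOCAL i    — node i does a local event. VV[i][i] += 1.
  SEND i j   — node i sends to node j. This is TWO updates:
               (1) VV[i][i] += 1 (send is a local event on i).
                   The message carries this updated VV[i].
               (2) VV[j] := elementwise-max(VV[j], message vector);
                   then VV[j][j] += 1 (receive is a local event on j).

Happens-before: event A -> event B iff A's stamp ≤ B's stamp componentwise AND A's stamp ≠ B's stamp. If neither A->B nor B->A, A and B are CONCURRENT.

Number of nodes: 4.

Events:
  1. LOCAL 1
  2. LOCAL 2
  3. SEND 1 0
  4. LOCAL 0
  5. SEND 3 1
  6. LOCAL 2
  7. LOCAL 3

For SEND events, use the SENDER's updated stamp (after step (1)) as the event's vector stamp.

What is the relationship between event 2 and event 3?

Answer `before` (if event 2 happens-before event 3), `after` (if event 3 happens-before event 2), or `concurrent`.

Answer: concurrent

Derivation:
Initial: VV[0]=[0, 0, 0, 0]
Initial: VV[1]=[0, 0, 0, 0]
Initial: VV[2]=[0, 0, 0, 0]
Initial: VV[3]=[0, 0, 0, 0]
Event 1: LOCAL 1: VV[1][1]++ -> VV[1]=[0, 1, 0, 0]
Event 2: LOCAL 2: VV[2][2]++ -> VV[2]=[0, 0, 1, 0]
Event 3: SEND 1->0: VV[1][1]++ -> VV[1]=[0, 2, 0, 0], msg_vec=[0, 2, 0, 0]; VV[0]=max(VV[0],msg_vec) then VV[0][0]++ -> VV[0]=[1, 2, 0, 0]
Event 4: LOCAL 0: VV[0][0]++ -> VV[0]=[2, 2, 0, 0]
Event 5: SEND 3->1: VV[3][3]++ -> VV[3]=[0, 0, 0, 1], msg_vec=[0, 0, 0, 1]; VV[1]=max(VV[1],msg_vec) then VV[1][1]++ -> VV[1]=[0, 3, 0, 1]
Event 6: LOCAL 2: VV[2][2]++ -> VV[2]=[0, 0, 2, 0]
Event 7: LOCAL 3: VV[3][3]++ -> VV[3]=[0, 0, 0, 2]
Event 2 stamp: [0, 0, 1, 0]
Event 3 stamp: [0, 2, 0, 0]
[0, 0, 1, 0] <= [0, 2, 0, 0]? False
[0, 2, 0, 0] <= [0, 0, 1, 0]? False
Relation: concurrent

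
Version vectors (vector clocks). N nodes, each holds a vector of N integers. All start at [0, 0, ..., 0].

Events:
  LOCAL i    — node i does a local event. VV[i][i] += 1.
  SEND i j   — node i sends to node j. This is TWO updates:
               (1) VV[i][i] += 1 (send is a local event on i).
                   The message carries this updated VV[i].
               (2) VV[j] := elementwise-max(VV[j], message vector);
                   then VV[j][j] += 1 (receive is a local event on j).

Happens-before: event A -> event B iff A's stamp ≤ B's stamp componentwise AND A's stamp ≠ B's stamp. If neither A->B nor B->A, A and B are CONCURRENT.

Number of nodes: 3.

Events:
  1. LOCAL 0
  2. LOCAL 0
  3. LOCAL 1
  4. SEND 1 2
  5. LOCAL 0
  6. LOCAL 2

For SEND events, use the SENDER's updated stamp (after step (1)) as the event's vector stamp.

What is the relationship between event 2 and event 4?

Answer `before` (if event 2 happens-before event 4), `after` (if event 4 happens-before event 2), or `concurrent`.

Answer: concurrent

Derivation:
Initial: VV[0]=[0, 0, 0]
Initial: VV[1]=[0, 0, 0]
Initial: VV[2]=[0, 0, 0]
Event 1: LOCAL 0: VV[0][0]++ -> VV[0]=[1, 0, 0]
Event 2: LOCAL 0: VV[0][0]++ -> VV[0]=[2, 0, 0]
Event 3: LOCAL 1: VV[1][1]++ -> VV[1]=[0, 1, 0]
Event 4: SEND 1->2: VV[1][1]++ -> VV[1]=[0, 2, 0], msg_vec=[0, 2, 0]; VV[2]=max(VV[2],msg_vec) then VV[2][2]++ -> VV[2]=[0, 2, 1]
Event 5: LOCAL 0: VV[0][0]++ -> VV[0]=[3, 0, 0]
Event 6: LOCAL 2: VV[2][2]++ -> VV[2]=[0, 2, 2]
Event 2 stamp: [2, 0, 0]
Event 4 stamp: [0, 2, 0]
[2, 0, 0] <= [0, 2, 0]? False
[0, 2, 0] <= [2, 0, 0]? False
Relation: concurrent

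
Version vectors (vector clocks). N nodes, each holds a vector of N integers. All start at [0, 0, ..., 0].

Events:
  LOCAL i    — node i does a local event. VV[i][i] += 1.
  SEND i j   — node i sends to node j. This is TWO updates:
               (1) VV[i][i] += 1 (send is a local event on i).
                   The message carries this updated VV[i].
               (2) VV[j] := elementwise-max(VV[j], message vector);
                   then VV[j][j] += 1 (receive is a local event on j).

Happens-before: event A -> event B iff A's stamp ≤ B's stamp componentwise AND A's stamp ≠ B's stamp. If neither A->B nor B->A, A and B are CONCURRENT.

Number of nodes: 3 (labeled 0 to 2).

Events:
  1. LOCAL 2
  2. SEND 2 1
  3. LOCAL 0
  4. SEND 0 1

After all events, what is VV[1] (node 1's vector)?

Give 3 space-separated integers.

Initial: VV[0]=[0, 0, 0]
Initial: VV[1]=[0, 0, 0]
Initial: VV[2]=[0, 0, 0]
Event 1: LOCAL 2: VV[2][2]++ -> VV[2]=[0, 0, 1]
Event 2: SEND 2->1: VV[2][2]++ -> VV[2]=[0, 0, 2], msg_vec=[0, 0, 2]; VV[1]=max(VV[1],msg_vec) then VV[1][1]++ -> VV[1]=[0, 1, 2]
Event 3: LOCAL 0: VV[0][0]++ -> VV[0]=[1, 0, 0]
Event 4: SEND 0->1: VV[0][0]++ -> VV[0]=[2, 0, 0], msg_vec=[2, 0, 0]; VV[1]=max(VV[1],msg_vec) then VV[1][1]++ -> VV[1]=[2, 2, 2]
Final vectors: VV[0]=[2, 0, 0]; VV[1]=[2, 2, 2]; VV[2]=[0, 0, 2]

Answer: 2 2 2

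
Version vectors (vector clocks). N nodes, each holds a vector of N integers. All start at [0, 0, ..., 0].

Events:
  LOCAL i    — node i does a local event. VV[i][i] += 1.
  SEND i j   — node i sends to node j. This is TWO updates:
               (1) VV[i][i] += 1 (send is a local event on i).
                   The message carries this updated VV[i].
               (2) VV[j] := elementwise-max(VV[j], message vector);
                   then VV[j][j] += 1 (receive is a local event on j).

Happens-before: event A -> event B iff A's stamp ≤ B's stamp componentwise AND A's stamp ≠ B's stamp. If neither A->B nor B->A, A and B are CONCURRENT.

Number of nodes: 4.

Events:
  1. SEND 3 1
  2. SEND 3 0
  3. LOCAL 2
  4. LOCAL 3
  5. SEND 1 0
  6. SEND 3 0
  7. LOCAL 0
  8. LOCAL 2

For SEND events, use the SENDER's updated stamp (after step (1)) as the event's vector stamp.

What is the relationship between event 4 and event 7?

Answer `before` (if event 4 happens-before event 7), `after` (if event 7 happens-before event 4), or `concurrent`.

Answer: before

Derivation:
Initial: VV[0]=[0, 0, 0, 0]
Initial: VV[1]=[0, 0, 0, 0]
Initial: VV[2]=[0, 0, 0, 0]
Initial: VV[3]=[0, 0, 0, 0]
Event 1: SEND 3->1: VV[3][3]++ -> VV[3]=[0, 0, 0, 1], msg_vec=[0, 0, 0, 1]; VV[1]=max(VV[1],msg_vec) then VV[1][1]++ -> VV[1]=[0, 1, 0, 1]
Event 2: SEND 3->0: VV[3][3]++ -> VV[3]=[0, 0, 0, 2], msg_vec=[0, 0, 0, 2]; VV[0]=max(VV[0],msg_vec) then VV[0][0]++ -> VV[0]=[1, 0, 0, 2]
Event 3: LOCAL 2: VV[2][2]++ -> VV[2]=[0, 0, 1, 0]
Event 4: LOCAL 3: VV[3][3]++ -> VV[3]=[0, 0, 0, 3]
Event 5: SEND 1->0: VV[1][1]++ -> VV[1]=[0, 2, 0, 1], msg_vec=[0, 2, 0, 1]; VV[0]=max(VV[0],msg_vec) then VV[0][0]++ -> VV[0]=[2, 2, 0, 2]
Event 6: SEND 3->0: VV[3][3]++ -> VV[3]=[0, 0, 0, 4], msg_vec=[0, 0, 0, 4]; VV[0]=max(VV[0],msg_vec) then VV[0][0]++ -> VV[0]=[3, 2, 0, 4]
Event 7: LOCAL 0: VV[0][0]++ -> VV[0]=[4, 2, 0, 4]
Event 8: LOCAL 2: VV[2][2]++ -> VV[2]=[0, 0, 2, 0]
Event 4 stamp: [0, 0, 0, 3]
Event 7 stamp: [4, 2, 0, 4]
[0, 0, 0, 3] <= [4, 2, 0, 4]? True
[4, 2, 0, 4] <= [0, 0, 0, 3]? False
Relation: before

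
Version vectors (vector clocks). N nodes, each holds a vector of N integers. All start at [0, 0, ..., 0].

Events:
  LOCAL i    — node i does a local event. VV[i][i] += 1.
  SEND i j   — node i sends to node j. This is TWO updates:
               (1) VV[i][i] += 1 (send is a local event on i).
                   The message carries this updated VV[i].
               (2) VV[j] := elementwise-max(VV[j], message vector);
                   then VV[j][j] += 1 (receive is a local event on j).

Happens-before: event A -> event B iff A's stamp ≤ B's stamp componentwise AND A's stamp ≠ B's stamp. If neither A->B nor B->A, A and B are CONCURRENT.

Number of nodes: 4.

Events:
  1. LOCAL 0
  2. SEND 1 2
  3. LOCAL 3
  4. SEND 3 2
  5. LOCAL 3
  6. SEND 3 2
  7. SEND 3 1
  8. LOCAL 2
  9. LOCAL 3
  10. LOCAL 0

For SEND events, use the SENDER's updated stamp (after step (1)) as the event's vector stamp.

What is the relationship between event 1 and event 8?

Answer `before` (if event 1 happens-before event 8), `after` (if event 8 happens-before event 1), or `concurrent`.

Answer: concurrent

Derivation:
Initial: VV[0]=[0, 0, 0, 0]
Initial: VV[1]=[0, 0, 0, 0]
Initial: VV[2]=[0, 0, 0, 0]
Initial: VV[3]=[0, 0, 0, 0]
Event 1: LOCAL 0: VV[0][0]++ -> VV[0]=[1, 0, 0, 0]
Event 2: SEND 1->2: VV[1][1]++ -> VV[1]=[0, 1, 0, 0], msg_vec=[0, 1, 0, 0]; VV[2]=max(VV[2],msg_vec) then VV[2][2]++ -> VV[2]=[0, 1, 1, 0]
Event 3: LOCAL 3: VV[3][3]++ -> VV[3]=[0, 0, 0, 1]
Event 4: SEND 3->2: VV[3][3]++ -> VV[3]=[0, 0, 0, 2], msg_vec=[0, 0, 0, 2]; VV[2]=max(VV[2],msg_vec) then VV[2][2]++ -> VV[2]=[0, 1, 2, 2]
Event 5: LOCAL 3: VV[3][3]++ -> VV[3]=[0, 0, 0, 3]
Event 6: SEND 3->2: VV[3][3]++ -> VV[3]=[0, 0, 0, 4], msg_vec=[0, 0, 0, 4]; VV[2]=max(VV[2],msg_vec) then VV[2][2]++ -> VV[2]=[0, 1, 3, 4]
Event 7: SEND 3->1: VV[3][3]++ -> VV[3]=[0, 0, 0, 5], msg_vec=[0, 0, 0, 5]; VV[1]=max(VV[1],msg_vec) then VV[1][1]++ -> VV[1]=[0, 2, 0, 5]
Event 8: LOCAL 2: VV[2][2]++ -> VV[2]=[0, 1, 4, 4]
Event 9: LOCAL 3: VV[3][3]++ -> VV[3]=[0, 0, 0, 6]
Event 10: LOCAL 0: VV[0][0]++ -> VV[0]=[2, 0, 0, 0]
Event 1 stamp: [1, 0, 0, 0]
Event 8 stamp: [0, 1, 4, 4]
[1, 0, 0, 0] <= [0, 1, 4, 4]? False
[0, 1, 4, 4] <= [1, 0, 0, 0]? False
Relation: concurrent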